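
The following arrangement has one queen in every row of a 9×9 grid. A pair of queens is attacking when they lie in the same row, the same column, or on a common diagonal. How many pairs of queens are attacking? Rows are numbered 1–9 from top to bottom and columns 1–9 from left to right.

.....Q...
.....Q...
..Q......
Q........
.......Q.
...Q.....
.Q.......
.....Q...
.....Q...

8

Same column: (1,6)–(2,6) (column 6); (1,6)–(8,6) (column 6); (1,6)–(9,6) (column 6); (2,6)–(8,6) (column 6); (2,6)–(9,6) (column 6); (8,6)–(9,6) (column 6).
Same diagonal: (4,1)–(9,6) (|4−9| = |1−6| = 5); (6,4)–(8,6) (|6−8| = |4−6| = 2).
Total attacking pairs: 8.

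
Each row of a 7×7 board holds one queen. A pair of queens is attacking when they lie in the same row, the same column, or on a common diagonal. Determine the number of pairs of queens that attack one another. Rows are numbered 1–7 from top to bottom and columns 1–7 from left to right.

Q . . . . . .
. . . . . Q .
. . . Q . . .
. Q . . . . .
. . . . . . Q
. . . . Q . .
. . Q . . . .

0

All columns are distinct and no two queens satisfy |Δrow| = |Δcol|, so no pair attacks.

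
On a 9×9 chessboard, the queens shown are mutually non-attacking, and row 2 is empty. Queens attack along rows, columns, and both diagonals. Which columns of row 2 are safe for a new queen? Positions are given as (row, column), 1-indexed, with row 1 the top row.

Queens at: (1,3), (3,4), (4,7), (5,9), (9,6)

(1,3) attacks row 2 at column 3 and diagonals 2, 4.
(3,4) attacks row 2 at column 4 and diagonals 3, 5.
(4,7) attacks row 2 at column 7 and diagonals 5, 9.
(5,9) attacks row 2 at column 9 and diagonals 6.
(9,6) attacks row 2 at column 6.
Attacked columns: {2, 3, 4, 5, 6, 7, 9}. Safe: {1, 8}.

columns 1, 8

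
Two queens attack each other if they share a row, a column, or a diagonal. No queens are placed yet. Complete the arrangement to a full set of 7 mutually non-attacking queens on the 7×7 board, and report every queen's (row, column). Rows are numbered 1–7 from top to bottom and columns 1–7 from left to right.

Row 1: Safe: 1, 2, 3, 4, 5, 6, 7. Place at column 4.
Row 2: attacked by (1,4)→{3,4,5}. Safe: 1, 2, 6, 7. Place at column 7.
Row 3: attacked by (1,4)→{2,4,6}; (2,7)→{6,7}. Safe: 1, 3, 5. Place at column 3.
Row 4: attacked by (1,4)→{1,4,7}; (2,7)→{5,7}; (3,3)→{2,3,4}. Safe: 6. Place at column 6.
Row 5: attacked by (1,4)→{4}; (2,7)→{4,7}; (3,3)→{1,3,5}; (4,6)→{5,6,7}. Safe: 2. Place at column 2.
Row 6: attacked by (1,4)→{4}; (2,7)→{3,7}; (3,3)→{3,6}; (4,6)→{4,6}; (5,2)→{1,2,3}. Safe: 5. Place at column 5.
Row 7: attacked by (1,4)→{4}; (2,7)→{2,7}; (3,3)→{3,7}; (4,6)→{3,6}; (5,2)→{2,4}; (6,5)→{4,5,6}. Safe: 1. Place at column 1.
Columns [4, 7, 3, 6, 2, 5, 1], r−c [-3, -5, 0, -2, 3, 1, 6], r+c [5, 9, 6, 10, 7, 11, 8] are all distinct, so no two queens attack.

(1,4) (2,7) (3,3) (4,6) (5,2) (6,5) (7,1)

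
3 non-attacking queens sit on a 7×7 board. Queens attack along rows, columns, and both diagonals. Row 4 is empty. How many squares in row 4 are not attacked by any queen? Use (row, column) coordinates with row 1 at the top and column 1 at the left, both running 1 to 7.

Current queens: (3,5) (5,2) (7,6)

(3,5) attacks row 4 at column 5 and diagonals 4, 6.
(5,2) attacks row 4 at column 2 and diagonals 1, 3.
(7,6) attacks row 4 at column 6 and diagonals 3.
Attacked columns: {1, 2, 3, 4, 5, 6}. Safe: {7}.

1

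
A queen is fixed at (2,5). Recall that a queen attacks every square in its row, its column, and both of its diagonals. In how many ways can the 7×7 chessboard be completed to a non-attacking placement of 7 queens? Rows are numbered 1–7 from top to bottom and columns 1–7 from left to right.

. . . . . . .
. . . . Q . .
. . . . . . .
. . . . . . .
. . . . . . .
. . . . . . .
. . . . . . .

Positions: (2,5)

Branch on row 1: col 1 → 1; col 2 → 3; col 3 → 1; col 7 → 1.
Sum: 1 + 3 + 1 + 1 = 6.

6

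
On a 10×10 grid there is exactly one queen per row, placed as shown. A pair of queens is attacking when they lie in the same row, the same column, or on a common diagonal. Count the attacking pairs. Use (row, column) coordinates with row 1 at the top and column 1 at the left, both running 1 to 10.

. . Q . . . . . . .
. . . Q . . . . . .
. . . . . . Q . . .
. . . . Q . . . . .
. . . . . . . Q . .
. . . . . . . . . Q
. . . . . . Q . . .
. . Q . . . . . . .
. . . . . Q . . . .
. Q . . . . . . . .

Same column: (1,3)–(8,3) (column 3); (3,7)–(7,7) (column 7).
Same diagonal: (1,3)–(2,4) (|1−2| = |3−4| = 1); (3,7)–(6,10) (|3−6| = |7−10| = 3).
Total attacking pairs: 4.

4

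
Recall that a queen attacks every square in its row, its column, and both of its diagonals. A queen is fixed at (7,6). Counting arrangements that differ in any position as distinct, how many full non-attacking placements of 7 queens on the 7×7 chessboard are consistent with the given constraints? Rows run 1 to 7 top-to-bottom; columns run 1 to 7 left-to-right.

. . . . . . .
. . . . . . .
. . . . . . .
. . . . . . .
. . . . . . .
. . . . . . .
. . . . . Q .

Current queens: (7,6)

7

Branch on row 1: col 1 → 1; col 2 → 4; col 3 → 1; col 4 → 1; col 5 → 0; col 7 → 0.
Sum: 1 + 4 + 1 + 1 + 0 + 0 = 7.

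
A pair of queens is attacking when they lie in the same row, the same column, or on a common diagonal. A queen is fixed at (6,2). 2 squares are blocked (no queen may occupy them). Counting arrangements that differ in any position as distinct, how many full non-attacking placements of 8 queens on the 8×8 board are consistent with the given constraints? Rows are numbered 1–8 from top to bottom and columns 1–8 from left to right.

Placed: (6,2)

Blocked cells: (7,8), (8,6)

Branch on row 1: col 1 → 1; col 3 → 0; col 4 → 3; col 5 → 3; col 6 → 4; col 8 → 1.
Sum: 1 + 0 + 3 + 3 + 4 + 1 = 12.

12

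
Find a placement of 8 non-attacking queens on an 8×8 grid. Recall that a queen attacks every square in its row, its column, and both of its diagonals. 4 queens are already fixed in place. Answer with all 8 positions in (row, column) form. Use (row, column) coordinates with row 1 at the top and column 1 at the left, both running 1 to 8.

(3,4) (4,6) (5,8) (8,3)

(1,5) (2,1) (3,4) (4,6) (5,8) (6,2) (7,7) (8,3)

Row 1: attacked by (3,4)→{2,4,6}; (4,6)→{3,6}; (5,8)→{4,8}; (8,3)→{3}. Safe: 1, 5, 7. Place at column 5.
Row 2: attacked by (1,5)→{4,5,6}; (3,4)→{3,4,5}; (4,6)→{4,6,8}; (5,8)→{5,8}; (8,3)→{3}. Safe: 1, 2, 7. Place at column 1.
Row 6: attacked by (1,5)→{5}; (2,1)→{1,5}; (3,4)→{1,4,7}; (4,6)→{4,6,8}; (5,8)→{7,8}; (8,3)→{1,3,5}. Safe: 2. Place at column 2.
Row 7: attacked by (1,5)→{5}; (2,1)→{1,6}; (3,4)→{4,8}; (4,6)→{3,6}; (5,8)→{6,8}; (6,2)→{1,2,3}; (8,3)→{2,3,4}. Safe: 7. Place at column 7.
Columns [5, 1, 4, 6, 8, 2, 7, 3], r−c [-4, 1, -1, -2, -3, 4, 0, 5], r+c [6, 3, 7, 10, 13, 8, 14, 11] are all distinct, so no two queens attack.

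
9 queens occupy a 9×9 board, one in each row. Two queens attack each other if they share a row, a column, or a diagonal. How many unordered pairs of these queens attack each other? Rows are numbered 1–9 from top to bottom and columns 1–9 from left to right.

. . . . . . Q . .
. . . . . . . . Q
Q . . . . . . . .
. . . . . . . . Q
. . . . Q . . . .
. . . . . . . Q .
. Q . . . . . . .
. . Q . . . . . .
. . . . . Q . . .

Same column: (2,9)–(4,9) (column 9).
Same diagonal: (2,9)–(8,3) (|2−8| = |9−3| = 6); (7,2)–(8,3) (|7−8| = |2−3| = 1).
Total attacking pairs: 3.

3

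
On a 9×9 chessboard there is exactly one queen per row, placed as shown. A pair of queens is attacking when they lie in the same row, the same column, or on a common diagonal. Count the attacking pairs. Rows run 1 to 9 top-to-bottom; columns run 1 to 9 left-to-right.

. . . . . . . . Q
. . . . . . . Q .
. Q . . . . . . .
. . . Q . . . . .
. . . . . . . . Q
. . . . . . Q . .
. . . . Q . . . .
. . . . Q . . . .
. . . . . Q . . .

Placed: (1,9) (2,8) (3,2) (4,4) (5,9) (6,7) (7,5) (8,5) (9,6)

Same column: (1,9)–(5,9) (column 9); (7,5)–(8,5) (column 5).
Same diagonal: (1,9)–(2,8) (|1−2| = |9−8| = 1); (6,7)–(8,5) (|6−8| = |7−5| = 2); (8,5)–(9,6) (|8−9| = |5−6| = 1).
Total attacking pairs: 5.

5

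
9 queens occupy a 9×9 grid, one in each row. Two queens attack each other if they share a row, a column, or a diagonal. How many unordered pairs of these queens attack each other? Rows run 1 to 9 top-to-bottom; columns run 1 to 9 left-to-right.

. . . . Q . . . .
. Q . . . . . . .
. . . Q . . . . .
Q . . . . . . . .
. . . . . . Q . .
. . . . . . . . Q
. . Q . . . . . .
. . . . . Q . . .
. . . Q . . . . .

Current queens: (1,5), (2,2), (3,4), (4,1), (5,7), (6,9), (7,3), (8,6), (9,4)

Same column: (3,4)–(9,4) (column 4).
Total attacking pairs: 1.

1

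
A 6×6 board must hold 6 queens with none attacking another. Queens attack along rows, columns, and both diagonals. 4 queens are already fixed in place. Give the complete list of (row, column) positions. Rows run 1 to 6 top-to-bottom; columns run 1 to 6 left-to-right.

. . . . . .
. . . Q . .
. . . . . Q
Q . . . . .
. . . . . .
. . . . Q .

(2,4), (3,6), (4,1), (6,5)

Row 1: attacked by (2,4)→{3,4,5}; (3,6)→{4,6}; (4,1)→{1,4}; (6,5)→{5}. Safe: 2. Place at column 2.
Row 5: attacked by (1,2)→{2,6}; (2,4)→{1,4}; (3,6)→{4,6}; (4,1)→{1,2}; (6,5)→{4,5,6}. Safe: 3. Place at column 3.
Columns [2, 4, 6, 1, 3, 5], r−c [-1, -2, -3, 3, 2, 1], r+c [3, 6, 9, 5, 8, 11] are all distinct, so no two queens attack.

(1,2) (2,4) (3,6) (4,1) (5,3) (6,5)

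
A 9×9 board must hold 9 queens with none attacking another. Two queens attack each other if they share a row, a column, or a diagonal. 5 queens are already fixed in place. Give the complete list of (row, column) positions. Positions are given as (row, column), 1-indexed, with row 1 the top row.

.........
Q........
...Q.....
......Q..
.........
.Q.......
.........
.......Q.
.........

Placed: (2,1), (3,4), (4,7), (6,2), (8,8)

Row 1: attacked by (2,1)→{1,2}; (3,4)→{2,4,6}; (4,7)→{4,7}; (6,2)→{2,7}; (8,8)→{1,8}. Safe: 3, 5, 9. Place at column 3.
Row 5: attacked by (1,3)→{3,7}; (2,1)→{1,4}; (3,4)→{2,4,6}; (4,7)→{6,7,8}; (6,2)→{1,2,3}; (8,8)→{5,8}. Safe: 9. Place at column 9.
Row 7: attacked by (1,3)→{3,9}; (2,1)→{1,6}; (3,4)→{4,8}; (4,7)→{4,7}; (5,9)→{7,9}; (6,2)→{1,2,3}; (8,8)→{7,8,9}. Safe: 5. Place at column 5.
Row 9: attacked by (1,3)→{3}; (2,1)→{1,8}; (3,4)→{4}; (4,7)→{2,7}; (5,9)→{5,9}; (6,2)→{2,5}; (7,5)→{3,5,7}; (8,8)→{7,8,9}. Safe: 6. Place at column 6.
Columns [3, 1, 4, 7, 9, 2, 5, 8, 6], r−c [-2, 1, -1, -3, -4, 4, 2, 0, 3], r+c [4, 3, 7, 11, 14, 8, 12, 16, 15] are all distinct, so no two queens attack.

(1,3) (2,1) (3,4) (4,7) (5,9) (6,2) (7,5) (8,8) (9,6)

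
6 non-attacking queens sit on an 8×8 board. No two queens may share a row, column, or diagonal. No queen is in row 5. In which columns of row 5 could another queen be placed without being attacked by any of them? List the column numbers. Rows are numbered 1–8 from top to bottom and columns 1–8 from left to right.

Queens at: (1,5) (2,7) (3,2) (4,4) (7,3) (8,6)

columns 8

(1,5) attacks row 5 at column 5 and diagonals 1.
(2,7) attacks row 5 at column 7 and diagonals 4.
(3,2) attacks row 5 at column 2 and diagonals 4.
(4,4) attacks row 5 at column 4 and diagonals 3, 5.
(7,3) attacks row 5 at column 3 and diagonals 1, 5.
(8,6) attacks row 5 at column 6 and diagonals 3.
Attacked columns: {1, 2, 3, 4, 5, 6, 7}. Safe: {8}.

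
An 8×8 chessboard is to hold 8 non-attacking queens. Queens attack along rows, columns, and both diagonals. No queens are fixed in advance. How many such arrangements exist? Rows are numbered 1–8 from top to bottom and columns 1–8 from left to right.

Branch on row 1: col 1 → 4; col 2 → 8; col 3 → 16; col 4 → 18; col 5 → 18; col 6 → 16; col 7 → 8; col 8 → 4.
Sum: 4 + 8 + 16 + 18 + 18 + 16 + 8 + 4 = 92.
(This is the classic 8-queens count.)

92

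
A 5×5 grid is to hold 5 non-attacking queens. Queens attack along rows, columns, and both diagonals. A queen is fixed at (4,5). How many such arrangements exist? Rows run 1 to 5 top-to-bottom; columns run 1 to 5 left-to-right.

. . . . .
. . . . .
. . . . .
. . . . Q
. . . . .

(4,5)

Branch on row 1: col 1 → 1; col 3 → 0; col 4 → 1.
Sum: 1 + 0 + 1 = 2.

2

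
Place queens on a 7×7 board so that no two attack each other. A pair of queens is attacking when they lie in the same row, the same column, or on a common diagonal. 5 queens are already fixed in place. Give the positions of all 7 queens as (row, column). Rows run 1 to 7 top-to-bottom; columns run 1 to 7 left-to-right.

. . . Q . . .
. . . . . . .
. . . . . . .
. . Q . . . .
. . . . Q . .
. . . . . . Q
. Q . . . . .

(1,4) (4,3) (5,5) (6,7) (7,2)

(1,4) (2,6) (3,1) (4,3) (5,5) (6,7) (7,2)

Row 2: attacked by (1,4)→{3,4,5}; (4,3)→{1,3,5}; (5,5)→{2,5}; (6,7)→{3,7}; (7,2)→{2,7}. Safe: 6. Place at column 6.
Row 3: attacked by (1,4)→{2,4,6}; (2,6)→{5,6,7}; (4,3)→{2,3,4}; (5,5)→{3,5,7}; (6,7)→{4,7}; (7,2)→{2,6}. Safe: 1. Place at column 1.
Columns [4, 6, 1, 3, 5, 7, 2], r−c [-3, -4, 2, 1, 0, -1, 5], r+c [5, 8, 4, 7, 10, 13, 9] are all distinct, so no two queens attack.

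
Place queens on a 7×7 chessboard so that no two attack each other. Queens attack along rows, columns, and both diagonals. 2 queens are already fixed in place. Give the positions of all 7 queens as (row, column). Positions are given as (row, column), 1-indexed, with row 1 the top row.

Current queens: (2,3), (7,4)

(1,7) (2,3) (3,6) (4,2) (5,5) (6,1) (7,4)

Row 1: attacked by (2,3)→{2,3,4}; (7,4)→{4}. Safe: 1, 5, 6, 7. Place at column 7.
Row 3: attacked by (1,7)→{5,7}; (2,3)→{2,3,4}; (7,4)→{4}. Safe: 1, 6. Place at column 6.
Row 4: attacked by (1,7)→{4,7}; (2,3)→{1,3,5}; (3,6)→{5,6,7}; (7,4)→{1,4,7}. Safe: 2. Place at column 2.
Row 5: attacked by (1,7)→{3,7}; (2,3)→{3,6}; (3,6)→{4,6}; (4,2)→{1,2,3}; (7,4)→{2,4,6}. Safe: 5. Place at column 5.
Row 6: attacked by (1,7)→{2,7}; (2,3)→{3,7}; (3,6)→{3,6}; (4,2)→{2,4}; (5,5)→{4,5,6}; (7,4)→{3,4,5}. Safe: 1. Place at column 1.
Columns [7, 3, 6, 2, 5, 1, 4], r−c [-6, -1, -3, 2, 0, 5, 3], r+c [8, 5, 9, 6, 10, 7, 11] are all distinct, so no two queens attack.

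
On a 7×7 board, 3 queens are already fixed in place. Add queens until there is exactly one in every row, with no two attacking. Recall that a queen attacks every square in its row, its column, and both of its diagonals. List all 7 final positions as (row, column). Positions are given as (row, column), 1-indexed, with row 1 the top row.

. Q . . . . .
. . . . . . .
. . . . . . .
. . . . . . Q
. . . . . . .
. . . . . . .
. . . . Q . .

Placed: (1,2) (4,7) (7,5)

Row 2: attacked by (1,2)→{1,2,3}; (4,7)→{5,7}; (7,5)→{5}. Safe: 4, 6. Place at column 6.
Row 3: attacked by (1,2)→{2,4}; (2,6)→{5,6,7}; (4,7)→{6,7}; (7,5)→{1,5}. Safe: 3. Place at column 3.
Row 5: attacked by (1,2)→{2,6}; (2,6)→{3,6}; (3,3)→{1,3,5}; (4,7)→{6,7}; (7,5)→{3,5,7}. Safe: 4. Place at column 4.
Row 6: attacked by (1,2)→{2,7}; (2,6)→{2,6}; (3,3)→{3,6}; (4,7)→{5,7}; (5,4)→{3,4,5}; (7,5)→{4,5,6}. Safe: 1. Place at column 1.
Columns [2, 6, 3, 7, 4, 1, 5], r−c [-1, -4, 0, -3, 1, 5, 2], r+c [3, 8, 6, 11, 9, 7, 12] are all distinct, so no two queens attack.

(1,2) (2,6) (3,3) (4,7) (5,4) (6,1) (7,5)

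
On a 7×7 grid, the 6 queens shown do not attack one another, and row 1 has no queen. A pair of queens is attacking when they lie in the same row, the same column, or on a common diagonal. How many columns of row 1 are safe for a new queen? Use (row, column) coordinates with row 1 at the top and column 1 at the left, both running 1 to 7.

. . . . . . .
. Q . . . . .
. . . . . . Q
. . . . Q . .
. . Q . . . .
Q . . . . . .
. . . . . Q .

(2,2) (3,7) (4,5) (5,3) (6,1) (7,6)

(2,2) attacks row 1 at column 2 and diagonals 1, 3.
(3,7) attacks row 1 at column 7 and diagonals 5.
(4,5) attacks row 1 at column 5 and diagonals 2.
(5,3) attacks row 1 at column 3 and diagonals 7.
(6,1) attacks row 1 at column 1 and diagonals 6.
(7,6) attacks row 1 at column 6.
Attacked columns: {1, 2, 3, 5, 6, 7}. Safe: {4}.

1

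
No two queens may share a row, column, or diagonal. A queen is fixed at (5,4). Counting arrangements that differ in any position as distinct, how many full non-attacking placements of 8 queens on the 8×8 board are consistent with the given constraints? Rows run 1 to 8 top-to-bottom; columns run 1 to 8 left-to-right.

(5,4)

Branch on row 1: col 1 → 0; col 2 → 1; col 3 → 3; col 5 → 1; col 6 → 3; col 7 → 0.
Sum: 0 + 1 + 3 + 1 + 3 + 0 = 8.

8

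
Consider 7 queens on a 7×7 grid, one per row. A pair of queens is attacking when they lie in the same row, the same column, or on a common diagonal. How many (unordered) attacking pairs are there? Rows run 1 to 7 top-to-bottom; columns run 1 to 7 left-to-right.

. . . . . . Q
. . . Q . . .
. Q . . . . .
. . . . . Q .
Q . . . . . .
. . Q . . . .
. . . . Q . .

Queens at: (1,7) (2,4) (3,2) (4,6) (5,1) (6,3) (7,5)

2

Same diagonal: (2,4)–(4,6) (|2−4| = |4−6| = 2); (2,4)–(5,1) (|2−5| = |4−1| = 3).
Total attacking pairs: 2.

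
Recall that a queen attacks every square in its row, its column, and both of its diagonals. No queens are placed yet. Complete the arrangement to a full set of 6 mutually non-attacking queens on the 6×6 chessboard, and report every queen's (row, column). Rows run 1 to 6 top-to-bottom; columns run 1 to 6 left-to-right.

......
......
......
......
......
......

Row 1: Safe: 1, 2, 3, 4, 5, 6. Place at column 4.
Row 2: attacked by (1,4)→{3,4,5}. Safe: 1, 2, 6. Place at column 1.
Row 3: attacked by (1,4)→{2,4,6}; (2,1)→{1,2}. Safe: 3, 5. Place at column 5.
Row 4: attacked by (1,4)→{1,4}; (2,1)→{1,3}; (3,5)→{4,5,6}. Safe: 2. Place at column 2.
Row 5: attacked by (1,4)→{4}; (2,1)→{1,4}; (3,5)→{3,5}; (4,2)→{1,2,3}. Safe: 6. Place at column 6.
Row 6: attacked by (1,4)→{4}; (2,1)→{1,5}; (3,5)→{2,5}; (4,2)→{2,4}; (5,6)→{5,6}. Safe: 3. Place at column 3.
Columns [4, 1, 5, 2, 6, 3], r−c [-3, 1, -2, 2, -1, 3], r+c [5, 3, 8, 6, 11, 9] are all distinct, so no two queens attack.

(1,4) (2,1) (3,5) (4,2) (5,6) (6,3)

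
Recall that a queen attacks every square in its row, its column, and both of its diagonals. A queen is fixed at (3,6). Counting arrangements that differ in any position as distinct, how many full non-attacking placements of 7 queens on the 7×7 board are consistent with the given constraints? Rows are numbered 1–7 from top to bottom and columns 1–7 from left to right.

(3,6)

6

Branch on row 1: col 1 → 0; col 2 → 1; col 3 → 2; col 5 → 2; col 7 → 1.
Sum: 0 + 1 + 2 + 2 + 1 = 6.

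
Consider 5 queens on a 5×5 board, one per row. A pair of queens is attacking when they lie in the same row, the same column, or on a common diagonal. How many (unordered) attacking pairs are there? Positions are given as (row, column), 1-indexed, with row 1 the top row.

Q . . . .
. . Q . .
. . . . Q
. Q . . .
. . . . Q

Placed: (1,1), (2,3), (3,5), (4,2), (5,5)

Same column: (3,5)–(5,5) (column 5).
Same diagonal: (1,1)–(5,5) (|1−5| = |1−5| = 4).
Total attacking pairs: 2.

2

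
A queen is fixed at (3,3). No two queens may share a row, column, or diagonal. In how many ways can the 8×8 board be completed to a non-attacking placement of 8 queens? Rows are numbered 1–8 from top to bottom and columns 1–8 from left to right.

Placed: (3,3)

4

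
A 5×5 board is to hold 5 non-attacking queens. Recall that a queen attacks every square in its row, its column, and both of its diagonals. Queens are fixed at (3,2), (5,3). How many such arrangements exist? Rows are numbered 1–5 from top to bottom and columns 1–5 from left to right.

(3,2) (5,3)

1

Branch on row 1: col 1 → 1; col 5 → 0.
Sum: 1 + 0 = 1.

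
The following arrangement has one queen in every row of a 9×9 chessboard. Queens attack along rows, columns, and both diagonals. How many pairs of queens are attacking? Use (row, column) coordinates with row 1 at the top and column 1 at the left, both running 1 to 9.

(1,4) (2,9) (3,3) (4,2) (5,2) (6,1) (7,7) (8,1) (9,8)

Same column: (4,2)–(5,2) (column 2); (6,1)–(8,1) (column 1).
Same diagonal: (3,3)–(4,2) (|3−4| = |3−2| = 1); (3,3)–(7,7) (|3−7| = |3−7| = 4); (5,2)–(6,1) (|5−6| = |2−1| = 1).
Total attacking pairs: 5.

5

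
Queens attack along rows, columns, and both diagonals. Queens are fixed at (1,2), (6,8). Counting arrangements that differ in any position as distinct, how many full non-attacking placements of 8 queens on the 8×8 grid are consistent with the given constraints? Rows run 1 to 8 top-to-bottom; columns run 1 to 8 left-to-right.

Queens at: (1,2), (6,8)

3

Branch on row 2: col 5 → 2; col 6 → 1; col 7 → 0.
Sum: 2 + 1 + 0 = 3.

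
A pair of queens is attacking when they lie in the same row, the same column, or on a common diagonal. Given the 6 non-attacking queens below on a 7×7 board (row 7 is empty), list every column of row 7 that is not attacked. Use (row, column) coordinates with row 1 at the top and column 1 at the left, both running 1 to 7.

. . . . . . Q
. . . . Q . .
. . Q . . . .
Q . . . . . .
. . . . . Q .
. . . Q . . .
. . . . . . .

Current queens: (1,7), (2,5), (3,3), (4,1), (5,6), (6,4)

(1,7) attacks row 7 at column 7 and diagonals 1.
(2,5) attacks row 7 at column 5.
(3,3) attacks row 7 at column 3 and diagonals 7.
(4,1) attacks row 7 at column 1 and diagonals 4.
(5,6) attacks row 7 at column 6 and diagonals 4.
(6,4) attacks row 7 at column 4 and diagonals 3, 5.
Attacked columns: {1, 3, 4, 5, 6, 7}. Safe: {2}.

columns 2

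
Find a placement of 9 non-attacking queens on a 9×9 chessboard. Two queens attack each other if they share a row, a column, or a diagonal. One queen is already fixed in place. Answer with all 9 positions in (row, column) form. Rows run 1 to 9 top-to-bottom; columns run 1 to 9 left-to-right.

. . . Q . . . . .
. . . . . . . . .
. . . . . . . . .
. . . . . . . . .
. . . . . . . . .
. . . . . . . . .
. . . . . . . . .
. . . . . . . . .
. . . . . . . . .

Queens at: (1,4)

(1,4) (2,7) (3,1) (4,3) (5,9) (6,6) (7,8) (8,5) (9,2)

Row 2: attacked by (1,4)→{3,4,5}. Safe: 1, 2, 6, 7, 8, 9. Place at column 7.
Row 3: attacked by (1,4)→{2,4,6}; (2,7)→{6,7,8}. Safe: 1, 3, 5, 9. Place at column 1.
Row 4: attacked by (1,4)→{1,4,7}; (2,7)→{5,7,9}; (3,1)→{1,2}. Safe: 3, 6, 8. Place at column 3.
Row 5: attacked by (1,4)→{4,8}; (2,7)→{4,7}; (3,1)→{1,3}; (4,3)→{2,3,4}. Safe: 5, 6, 9. Place at column 9.
Row 6: attacked by (1,4)→{4,9}; (2,7)→{3,7}; (3,1)→{1,4}; (4,3)→{1,3,5}; (5,9)→{8,9}. Safe: 2, 6. Place at column 6.
Row 7: attacked by (1,4)→{4}; (2,7)→{2,7}; (3,1)→{1,5}; (4,3)→{3,6}; (5,9)→{7,9}; (6,6)→{5,6,7}. Safe: 8. Place at column 8.
Row 8: attacked by (1,4)→{4}; (2,7)→{1,7}; (3,1)→{1,6}; (4,3)→{3,7}; (5,9)→{6,9}; (6,6)→{4,6,8}; (7,8)→{7,8,9}. Safe: 2, 5. Place at column 5.
Row 9: attacked by (1,4)→{4}; (2,7)→{7}; (3,1)→{1,7}; (4,3)→{3,8}; (5,9)→{5,9}; (6,6)→{3,6,9}; (7,8)→{6,8}; (8,5)→{4,5,6}. Safe: 2. Place at column 2.
Columns [4, 7, 1, 3, 9, 6, 8, 5, 2], r−c [-3, -5, 2, 1, -4, 0, -1, 3, 7], r+c [5, 9, 4, 7, 14, 12, 15, 13, 11] are all distinct, so no two queens attack.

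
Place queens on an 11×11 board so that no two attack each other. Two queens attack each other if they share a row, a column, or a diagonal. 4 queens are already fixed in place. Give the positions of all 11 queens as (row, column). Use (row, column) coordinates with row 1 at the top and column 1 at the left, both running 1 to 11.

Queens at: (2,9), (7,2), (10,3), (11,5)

(1,6) (2,9) (3,11) (4,8) (5,1) (6,4) (7,2) (8,7) (9,10) (10,3) (11,5)

Row 1: attacked by (2,9)→{8,9,10}; (7,2)→{2,8}; (10,3)→{3}; (11,5)→{5}. Safe: 1, 4, 6, 7, 11. Place at column 6.
Row 3: attacked by (1,6)→{4,6,8}; (2,9)→{8,9,10}; (7,2)→{2,6}; (10,3)→{3,10}; (11,5)→{5}. Safe: 1, 7, 11. Place at column 11.
Row 4: attacked by (1,6)→{3,6,9}; (2,9)→{7,9,11}; (3,11)→{10,11}; (7,2)→{2,5}; (10,3)→{3,9}; (11,5)→{5}. Safe: 1, 4, 8. Place at column 8.
Row 5: attacked by (1,6)→{2,6,10}; (2,9)→{6,9}; (3,11)→{9,11}; (4,8)→{7,8,9}; (7,2)→{2,4}; (10,3)→{3,8}; (11,5)→{5,11}. Safe: 1. Place at column 1.
Row 6: attacked by (1,6)→{1,6,11}; (2,9)→{5,9}; (3,11)→{8,11}; (4,8)→{6,8,10}; (5,1)→{1,2}; (7,2)→{1,2,3}; (10,3)→{3,7}; (11,5)→{5,10}. Safe: 4. Place at column 4.
Row 8: attacked by (1,6)→{6}; (2,9)→{3,9}; (3,11)→{6,11}; (4,8)→{4,8}; (5,1)→{1,4}; (6,4)→{2,4,6}; (7,2)→{1,2,3}; (10,3)→{1,3,5}; (11,5)→{2,5,8}. Safe: 7, 10. Place at column 7.
Row 9: attacked by (1,6)→{6}; (2,9)→{2,9}; (3,11)→{5,11}; (4,8)→{3,8}; (5,1)→{1,5}; (6,4)→{1,4,7}; (7,2)→{2,4}; (8,7)→{6,7,8}; (10,3)→{2,3,4}; (11,5)→{3,5,7}. Safe: 10. Place at column 10.
Columns [6, 9, 11, 8, 1, 4, 2, 7, 10, 3, 5], r−c [-5, -7, -8, -4, 4, 2, 5, 1, -1, 7, 6], r+c [7, 11, 14, 12, 6, 10, 9, 15, 19, 13, 16] are all distinct, so no two queens attack.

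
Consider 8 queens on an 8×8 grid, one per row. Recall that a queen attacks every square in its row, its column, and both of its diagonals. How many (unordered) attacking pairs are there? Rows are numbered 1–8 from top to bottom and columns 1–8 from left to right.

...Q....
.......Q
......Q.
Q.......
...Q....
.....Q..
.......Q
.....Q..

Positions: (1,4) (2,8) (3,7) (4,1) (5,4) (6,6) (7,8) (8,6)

5

Same column: (1,4)–(5,4) (column 4); (2,8)–(7,8) (column 8); (6,6)–(8,6) (column 6).
Same diagonal: (1,4)–(4,1) (|1−4| = |4−1| = 3); (2,8)–(3,7) (|2−3| = |8−7| = 1).
Total attacking pairs: 5.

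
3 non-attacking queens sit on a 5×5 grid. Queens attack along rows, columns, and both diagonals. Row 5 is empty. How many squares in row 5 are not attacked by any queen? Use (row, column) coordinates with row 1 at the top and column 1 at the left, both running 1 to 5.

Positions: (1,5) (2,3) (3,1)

2

(1,5) attacks row 5 at column 5 and diagonals 1.
(2,3) attacks row 5 at column 3.
(3,1) attacks row 5 at column 1 and diagonals 3.
Attacked columns: {1, 3, 5}. Safe: {2, 4}.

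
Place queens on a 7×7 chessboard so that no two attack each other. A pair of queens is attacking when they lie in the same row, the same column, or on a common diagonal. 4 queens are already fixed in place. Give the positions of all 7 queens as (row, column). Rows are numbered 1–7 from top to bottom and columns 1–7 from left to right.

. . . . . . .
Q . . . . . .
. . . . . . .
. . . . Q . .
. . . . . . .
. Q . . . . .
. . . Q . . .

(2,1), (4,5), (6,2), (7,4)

(1,6) (2,1) (3,3) (4,5) (5,7) (6,2) (7,4)

Row 1: attacked by (2,1)→{1,2}; (4,5)→{2,5}; (6,2)→{2,7}; (7,4)→{4}. Safe: 3, 6. Place at column 6.
Row 3: attacked by (1,6)→{4,6}; (2,1)→{1,2}; (4,5)→{4,5,6}; (6,2)→{2,5}; (7,4)→{4}. Safe: 3, 7. Place at column 3.
Row 5: attacked by (1,6)→{2,6}; (2,1)→{1,4}; (3,3)→{1,3,5}; (4,5)→{4,5,6}; (6,2)→{1,2,3}; (7,4)→{2,4,6}. Safe: 7. Place at column 7.
Columns [6, 1, 3, 5, 7, 2, 4], r−c [-5, 1, 0, -1, -2, 4, 3], r+c [7, 3, 6, 9, 12, 8, 11] are all distinct, so no two queens attack.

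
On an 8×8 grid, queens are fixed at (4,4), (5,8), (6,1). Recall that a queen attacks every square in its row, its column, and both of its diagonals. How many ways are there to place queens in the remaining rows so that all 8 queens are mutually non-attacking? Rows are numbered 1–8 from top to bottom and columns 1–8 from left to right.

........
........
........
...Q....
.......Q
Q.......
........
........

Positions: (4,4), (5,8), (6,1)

Branch on row 1: col 2 → 0; col 3 → 0; col 5 → 1.
Sum: 0 + 0 + 1 = 1.

1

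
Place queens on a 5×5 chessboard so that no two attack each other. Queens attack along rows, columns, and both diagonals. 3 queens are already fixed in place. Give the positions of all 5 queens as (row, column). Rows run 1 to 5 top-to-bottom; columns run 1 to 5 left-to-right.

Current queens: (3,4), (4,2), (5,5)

Row 1: attacked by (3,4)→{2,4}; (4,2)→{2,5}; (5,5)→{1,5}. Safe: 3. Place at column 3.
Row 2: attacked by (1,3)→{2,3,4}; (3,4)→{3,4,5}; (4,2)→{2,4}; (5,5)→{2,5}. Safe: 1. Place at column 1.
Columns [3, 1, 4, 2, 5], r−c [-2, 1, -1, 2, 0], r+c [4, 3, 7, 6, 10] are all distinct, so no two queens attack.

(1,3) (2,1) (3,4) (4,2) (5,5)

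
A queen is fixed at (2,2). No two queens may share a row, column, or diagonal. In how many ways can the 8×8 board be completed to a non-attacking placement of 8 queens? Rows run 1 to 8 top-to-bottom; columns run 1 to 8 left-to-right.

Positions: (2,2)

16

Branch on row 1: col 4 → 6; col 5 → 4; col 6 → 2; col 7 → 2; col 8 → 2.
Sum: 6 + 4 + 2 + 2 + 2 = 16.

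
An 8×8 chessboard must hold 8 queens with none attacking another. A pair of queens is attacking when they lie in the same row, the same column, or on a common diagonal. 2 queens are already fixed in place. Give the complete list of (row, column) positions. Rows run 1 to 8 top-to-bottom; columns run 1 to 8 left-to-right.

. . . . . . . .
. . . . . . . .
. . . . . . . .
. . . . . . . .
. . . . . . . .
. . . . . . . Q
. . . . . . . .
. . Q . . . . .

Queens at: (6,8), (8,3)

Row 1: attacked by (6,8)→{3,8}; (8,3)→{3}. Safe: 1, 2, 4, 5, 6, 7. Place at column 5.
Row 2: attacked by (1,5)→{4,5,6}; (6,8)→{4,8}; (8,3)→{3}. Safe: 1, 2, 7. Place at column 7.
Row 3: attacked by (1,5)→{3,5,7}; (2,7)→{6,7,8}; (6,8)→{5,8}; (8,3)→{3,8}. Safe: 1, 2, 4. Place at column 1.
Row 4: attacked by (1,5)→{2,5,8}; (2,7)→{5,7}; (3,1)→{1,2}; (6,8)→{6,8}; (8,3)→{3,7}. Safe: 4. Place at column 4.
Row 5: attacked by (1,5)→{1,5}; (2,7)→{4,7}; (3,1)→{1,3}; (4,4)→{3,4,5}; (6,8)→{7,8}; (8,3)→{3,6}. Safe: 2. Place at column 2.
Row 7: attacked by (1,5)→{5}; (2,7)→{2,7}; (3,1)→{1,5}; (4,4)→{1,4,7}; (5,2)→{2,4}; (6,8)→{7,8}; (8,3)→{2,3,4}. Safe: 6. Place at column 6.
Columns [5, 7, 1, 4, 2, 8, 6, 3], r−c [-4, -5, 2, 0, 3, -2, 1, 5], r+c [6, 9, 4, 8, 7, 14, 13, 11] are all distinct, so no two queens attack.

(1,5) (2,7) (3,1) (4,4) (5,2) (6,8) (7,6) (8,3)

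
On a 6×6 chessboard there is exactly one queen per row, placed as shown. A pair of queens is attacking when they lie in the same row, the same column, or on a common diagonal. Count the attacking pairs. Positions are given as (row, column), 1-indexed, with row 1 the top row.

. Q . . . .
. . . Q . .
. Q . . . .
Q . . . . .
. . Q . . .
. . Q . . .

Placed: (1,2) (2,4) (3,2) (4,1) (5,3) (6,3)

4

Same column: (1,2)–(3,2) (column 2); (5,3)–(6,3) (column 3).
Same diagonal: (3,2)–(4,1) (|3−4| = |2−1| = 1); (4,1)–(6,3) (|4−6| = |1−3| = 2).
Total attacking pairs: 4.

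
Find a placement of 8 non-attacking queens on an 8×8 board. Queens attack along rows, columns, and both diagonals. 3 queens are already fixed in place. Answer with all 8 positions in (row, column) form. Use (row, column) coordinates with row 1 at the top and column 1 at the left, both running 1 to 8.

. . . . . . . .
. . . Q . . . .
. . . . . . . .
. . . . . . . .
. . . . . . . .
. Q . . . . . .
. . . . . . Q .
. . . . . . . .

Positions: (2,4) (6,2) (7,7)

(1,8) (2,4) (3,1) (4,3) (5,6) (6,2) (7,7) (8,5)

Row 1: attacked by (2,4)→{3,4,5}; (6,2)→{2,7}; (7,7)→{1,7}. Safe: 6, 8. Place at column 8.
Row 3: attacked by (1,8)→{6,8}; (2,4)→{3,4,5}; (6,2)→{2,5}; (7,7)→{3,7}. Safe: 1. Place at column 1.
Row 4: attacked by (1,8)→{5,8}; (2,4)→{2,4,6}; (3,1)→{1,2}; (6,2)→{2,4}; (7,7)→{4,7}. Safe: 3. Place at column 3.
Row 5: attacked by (1,8)→{4,8}; (2,4)→{1,4,7}; (3,1)→{1,3}; (4,3)→{2,3,4}; (6,2)→{1,2,3}; (7,7)→{5,7}. Safe: 6. Place at column 6.
Row 8: attacked by (1,8)→{1,8}; (2,4)→{4}; (3,1)→{1,6}; (4,3)→{3,7}; (5,6)→{3,6}; (6,2)→{2,4}; (7,7)→{6,7,8}. Safe: 5. Place at column 5.
Columns [8, 4, 1, 3, 6, 2, 7, 5], r−c [-7, -2, 2, 1, -1, 4, 0, 3], r+c [9, 6, 4, 7, 11, 8, 14, 13] are all distinct, so no two queens attack.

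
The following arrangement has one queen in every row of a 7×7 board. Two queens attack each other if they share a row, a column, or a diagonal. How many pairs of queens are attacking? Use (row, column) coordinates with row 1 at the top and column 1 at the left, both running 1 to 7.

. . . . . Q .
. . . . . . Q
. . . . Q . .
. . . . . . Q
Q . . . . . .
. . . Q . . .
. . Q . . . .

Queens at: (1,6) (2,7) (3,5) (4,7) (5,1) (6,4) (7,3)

4

Same column: (2,7)–(4,7) (column 7).
Same diagonal: (1,6)–(2,7) (|1−2| = |6−7| = 1); (5,1)–(7,3) (|5−7| = |1−3| = 2); (6,4)–(7,3) (|6−7| = |4−3| = 1).
Total attacking pairs: 4.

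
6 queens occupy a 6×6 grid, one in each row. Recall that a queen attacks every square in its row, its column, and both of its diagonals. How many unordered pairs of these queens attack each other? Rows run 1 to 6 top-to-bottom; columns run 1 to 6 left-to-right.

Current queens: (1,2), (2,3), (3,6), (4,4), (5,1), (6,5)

1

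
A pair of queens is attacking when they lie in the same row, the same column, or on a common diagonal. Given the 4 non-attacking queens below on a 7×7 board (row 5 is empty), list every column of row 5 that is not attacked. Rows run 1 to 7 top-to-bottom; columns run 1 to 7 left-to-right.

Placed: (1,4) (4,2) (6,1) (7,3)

(1,4) attacks row 5 at column 4.
(4,2) attacks row 5 at column 2 and diagonals 1, 3.
(6,1) attacks row 5 at column 1 and diagonals 2.
(7,3) attacks row 5 at column 3 and diagonals 1, 5.
Attacked columns: {1, 2, 3, 4, 5}. Safe: {6, 7}.

columns 6, 7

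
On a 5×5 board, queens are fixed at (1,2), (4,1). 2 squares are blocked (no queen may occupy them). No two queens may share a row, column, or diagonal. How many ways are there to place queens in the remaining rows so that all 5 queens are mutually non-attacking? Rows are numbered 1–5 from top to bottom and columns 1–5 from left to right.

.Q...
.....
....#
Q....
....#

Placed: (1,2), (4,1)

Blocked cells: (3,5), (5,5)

1

Branch on row 2: col 4 → 0; col 5 → 1.
Sum: 0 + 1 = 1.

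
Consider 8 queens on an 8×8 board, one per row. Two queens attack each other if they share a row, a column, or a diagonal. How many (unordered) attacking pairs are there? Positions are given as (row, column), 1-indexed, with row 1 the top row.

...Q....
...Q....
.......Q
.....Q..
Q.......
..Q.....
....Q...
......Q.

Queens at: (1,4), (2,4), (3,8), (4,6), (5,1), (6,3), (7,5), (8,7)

3

Same column: (1,4)–(2,4) (column 4).
Same diagonal: (2,4)–(4,6) (|2−4| = |4−6| = 2); (2,4)–(5,1) (|2−5| = |4−1| = 3).
Total attacking pairs: 3.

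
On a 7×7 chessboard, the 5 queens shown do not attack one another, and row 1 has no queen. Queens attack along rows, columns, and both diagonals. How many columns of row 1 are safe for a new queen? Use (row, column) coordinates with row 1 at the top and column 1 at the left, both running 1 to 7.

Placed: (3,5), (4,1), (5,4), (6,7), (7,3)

(3,5) attacks row 1 at column 5 and diagonals 3, 7.
(4,1) attacks row 1 at column 1 and diagonals 4.
(5,4) attacks row 1 at column 4.
(6,7) attacks row 1 at column 7 and diagonals 2.
(7,3) attacks row 1 at column 3.
Attacked columns: {1, 2, 3, 4, 5, 7}. Safe: {6}.

1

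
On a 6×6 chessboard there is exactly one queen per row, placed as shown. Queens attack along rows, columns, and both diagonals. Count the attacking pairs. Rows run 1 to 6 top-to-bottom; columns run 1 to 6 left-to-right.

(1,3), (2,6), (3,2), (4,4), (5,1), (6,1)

Same column: (5,1)–(6,1) (column 1).
Same diagonal: (2,6)–(4,4) (|2−4| = |6−4| = 2).
Total attacking pairs: 2.

2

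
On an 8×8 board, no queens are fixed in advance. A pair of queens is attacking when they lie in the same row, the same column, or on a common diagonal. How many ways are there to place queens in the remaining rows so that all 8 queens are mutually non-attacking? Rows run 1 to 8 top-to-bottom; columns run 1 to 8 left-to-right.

92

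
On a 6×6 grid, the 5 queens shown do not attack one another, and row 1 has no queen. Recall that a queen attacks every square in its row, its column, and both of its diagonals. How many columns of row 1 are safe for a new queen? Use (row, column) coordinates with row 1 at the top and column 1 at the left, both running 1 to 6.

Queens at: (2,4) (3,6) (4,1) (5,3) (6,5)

1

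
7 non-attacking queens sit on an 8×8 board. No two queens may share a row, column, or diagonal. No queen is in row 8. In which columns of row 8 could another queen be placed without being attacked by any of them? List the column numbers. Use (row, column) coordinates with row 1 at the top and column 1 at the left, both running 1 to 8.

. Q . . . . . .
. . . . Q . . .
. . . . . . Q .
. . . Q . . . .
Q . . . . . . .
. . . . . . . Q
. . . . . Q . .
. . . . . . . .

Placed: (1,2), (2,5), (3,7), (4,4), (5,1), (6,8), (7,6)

(1,2) attacks row 8 at column 2.
(2,5) attacks row 8 at column 5.
(3,7) attacks row 8 at column 7 and diagonals 2.
(4,4) attacks row 8 at column 4 and diagonals 8.
(5,1) attacks row 8 at column 1 and diagonals 4.
(6,8) attacks row 8 at column 8 and diagonals 6.
(7,6) attacks row 8 at column 6 and diagonals 5, 7.
Attacked columns: {1, 2, 4, 5, 6, 7, 8}. Safe: {3}.

columns 3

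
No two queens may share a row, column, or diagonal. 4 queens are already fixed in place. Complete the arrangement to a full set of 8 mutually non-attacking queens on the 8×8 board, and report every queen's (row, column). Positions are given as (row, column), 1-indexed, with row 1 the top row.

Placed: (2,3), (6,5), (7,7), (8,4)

(1,8) (2,3) (3,1) (4,6) (5,2) (6,5) (7,7) (8,4)

Row 1: attacked by (2,3)→{2,3,4}; (6,5)→{5}; (7,7)→{1,7}; (8,4)→{4}. Safe: 6, 8. Place at column 8.
Row 3: attacked by (1,8)→{6,8}; (2,3)→{2,3,4}; (6,5)→{2,5,8}; (7,7)→{3,7}; (8,4)→{4}. Safe: 1. Place at column 1.
Row 4: attacked by (1,8)→{5,8}; (2,3)→{1,3,5}; (3,1)→{1,2}; (6,5)→{3,5,7}; (7,7)→{4,7}; (8,4)→{4,8}. Safe: 6. Place at column 6.
Row 5: attacked by (1,8)→{4,8}; (2,3)→{3,6}; (3,1)→{1,3}; (4,6)→{5,6,7}; (6,5)→{4,5,6}; (7,7)→{5,7}; (8,4)→{1,4,7}. Safe: 2. Place at column 2.
Columns [8, 3, 1, 6, 2, 5, 7, 4], r−c [-7, -1, 2, -2, 3, 1, 0, 4], r+c [9, 5, 4, 10, 7, 11, 14, 12] are all distinct, so no two queens attack.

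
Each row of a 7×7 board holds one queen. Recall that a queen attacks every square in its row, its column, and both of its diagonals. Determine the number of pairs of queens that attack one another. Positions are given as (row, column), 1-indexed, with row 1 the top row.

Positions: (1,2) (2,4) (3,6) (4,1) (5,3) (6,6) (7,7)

2

Same column: (3,6)–(6,6) (column 6).
Same diagonal: (6,6)–(7,7) (|6−7| = |6−7| = 1).
Total attacking pairs: 2.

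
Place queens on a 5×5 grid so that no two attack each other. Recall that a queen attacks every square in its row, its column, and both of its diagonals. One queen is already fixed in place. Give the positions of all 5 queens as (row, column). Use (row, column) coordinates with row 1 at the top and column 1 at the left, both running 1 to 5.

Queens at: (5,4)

(1,1) (2,3) (3,5) (4,2) (5,4)

Row 1: attacked by (5,4)→{4}. Safe: 1, 2, 3, 5. Place at column 1.
Row 2: attacked by (1,1)→{1,2}; (5,4)→{1,4}. Safe: 3, 5. Place at column 3.
Row 3: attacked by (1,1)→{1,3}; (2,3)→{2,3,4}; (5,4)→{2,4}. Safe: 5. Place at column 5.
Row 4: attacked by (1,1)→{1,4}; (2,3)→{1,3,5}; (3,5)→{4,5}; (5,4)→{3,4,5}. Safe: 2. Place at column 2.
Columns [1, 3, 5, 2, 4], r−c [0, -1, -2, 2, 1], r+c [2, 5, 8, 6, 9] are all distinct, so no two queens attack.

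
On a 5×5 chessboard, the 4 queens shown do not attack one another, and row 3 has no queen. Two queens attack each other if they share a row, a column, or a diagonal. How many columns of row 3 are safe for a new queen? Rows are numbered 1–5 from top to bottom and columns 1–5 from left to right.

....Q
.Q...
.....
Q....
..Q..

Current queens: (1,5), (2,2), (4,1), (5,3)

1

(1,5) attacks row 3 at column 5 and diagonals 3.
(2,2) attacks row 3 at column 2 and diagonals 1, 3.
(4,1) attacks row 3 at column 1 and diagonals 2.
(5,3) attacks row 3 at column 3 and diagonals 1, 5.
Attacked columns: {1, 2, 3, 5}. Safe: {4}.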